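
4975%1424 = 703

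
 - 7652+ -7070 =-14722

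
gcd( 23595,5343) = 39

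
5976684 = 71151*84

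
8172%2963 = 2246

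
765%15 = 0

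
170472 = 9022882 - 8852410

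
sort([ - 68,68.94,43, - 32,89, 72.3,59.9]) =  [  -  68, - 32, 43,  59.9, 68.94, 72.3, 89 ]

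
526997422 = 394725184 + 132272238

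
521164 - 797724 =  - 276560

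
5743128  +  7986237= 13729365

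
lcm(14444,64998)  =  129996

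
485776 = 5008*97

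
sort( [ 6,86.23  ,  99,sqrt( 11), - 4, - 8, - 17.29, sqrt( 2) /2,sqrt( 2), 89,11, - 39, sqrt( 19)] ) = [ - 39, - 17.29,- 8,-4, sqrt( 2)/2  ,  sqrt(2),sqrt( 11) , sqrt( 19) , 6,  11,86.23, 89, 99 ]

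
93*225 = 20925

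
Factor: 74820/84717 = 2^2*3^( - 1)*5^1*29^1*43^1 *9413^( -1) =24940/28239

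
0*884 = 0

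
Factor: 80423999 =3467^1 * 23197^1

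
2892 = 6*482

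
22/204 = 11/102 = 0.11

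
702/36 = 19+1/2 =19.50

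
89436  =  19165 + 70271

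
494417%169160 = 156097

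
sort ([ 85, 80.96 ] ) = [80.96, 85 ] 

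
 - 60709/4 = -15178 + 3/4 = - 15177.25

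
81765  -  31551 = 50214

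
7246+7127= 14373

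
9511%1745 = 786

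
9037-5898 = 3139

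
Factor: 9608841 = 3^3*11^1 * 32353^1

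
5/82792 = 5/82792 = 0.00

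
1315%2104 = 1315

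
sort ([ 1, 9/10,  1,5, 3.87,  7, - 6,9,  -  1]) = [ - 6, -1, 9/10, 1, 1, 3.87,5, 7,9]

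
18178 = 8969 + 9209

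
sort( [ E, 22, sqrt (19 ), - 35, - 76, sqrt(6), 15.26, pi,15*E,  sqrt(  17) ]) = [ - 76, - 35 , sqrt(6), E, pi,sqrt( 17), sqrt(19), 15.26,22, 15*E ] 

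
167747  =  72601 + 95146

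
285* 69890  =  19918650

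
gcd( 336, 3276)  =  84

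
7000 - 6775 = 225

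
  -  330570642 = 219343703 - 549914345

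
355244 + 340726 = 695970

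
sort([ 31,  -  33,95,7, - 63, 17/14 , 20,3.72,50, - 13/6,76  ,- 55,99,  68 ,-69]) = [ - 69, - 63,-55, - 33, - 13/6,17/14,3.72 , 7,20,31,50,68,76, 95,99]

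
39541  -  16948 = 22593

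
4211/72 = 58 + 35/72  =  58.49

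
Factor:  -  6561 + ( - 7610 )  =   - 37^1*383^1 = - 14171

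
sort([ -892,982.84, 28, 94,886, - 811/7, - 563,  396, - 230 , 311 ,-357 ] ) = [ - 892, - 563,  -  357, - 230, - 811/7, 28, 94, 311, 396, 886,982.84]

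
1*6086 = 6086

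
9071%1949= 1275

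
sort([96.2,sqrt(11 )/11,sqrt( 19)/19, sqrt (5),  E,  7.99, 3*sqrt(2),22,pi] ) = [sqrt( 19 ) /19,sqrt(11 )/11,sqrt( 5 ), E,pi,3 *sqrt( 2),7.99,  22,  96.2]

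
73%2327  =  73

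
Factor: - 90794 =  - 2^1*11^1*  4127^1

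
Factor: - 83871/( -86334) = 2^(-1 )*3^1 * 9319^1*14389^(- 1) = 27957/28778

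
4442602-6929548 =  - 2486946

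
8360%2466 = 962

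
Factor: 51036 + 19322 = 70358 = 2^1*127^1*277^1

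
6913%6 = 1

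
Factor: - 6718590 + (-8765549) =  - 11^1*337^1* 4177^1 = -  15484139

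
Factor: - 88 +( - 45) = -7^1 *19^1 = -  133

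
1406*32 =44992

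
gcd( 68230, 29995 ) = 5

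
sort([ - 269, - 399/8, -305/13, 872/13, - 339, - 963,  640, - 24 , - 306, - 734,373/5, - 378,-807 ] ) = [ - 963, - 807, - 734, - 378, - 339 , - 306,-269, - 399/8, - 24,  -  305/13,872/13, 373/5,640] 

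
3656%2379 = 1277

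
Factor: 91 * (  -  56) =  -2^3*7^2*13^1  =  - 5096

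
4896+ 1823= 6719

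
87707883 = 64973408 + 22734475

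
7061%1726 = 157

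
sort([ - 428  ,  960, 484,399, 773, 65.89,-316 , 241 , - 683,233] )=[ - 683  , - 428, - 316 , 65.89, 233,241, 399,484, 773 , 960]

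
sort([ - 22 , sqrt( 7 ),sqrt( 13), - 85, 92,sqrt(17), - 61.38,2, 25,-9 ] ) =[ - 85, - 61.38, - 22 , - 9, 2, sqrt( 7), sqrt(13), sqrt(17), 25,92]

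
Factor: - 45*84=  - 3780=- 2^2 *3^3*5^1*7^1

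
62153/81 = 767 + 26/81 =767.32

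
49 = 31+18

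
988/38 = 26 = 26.00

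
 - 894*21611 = -19320234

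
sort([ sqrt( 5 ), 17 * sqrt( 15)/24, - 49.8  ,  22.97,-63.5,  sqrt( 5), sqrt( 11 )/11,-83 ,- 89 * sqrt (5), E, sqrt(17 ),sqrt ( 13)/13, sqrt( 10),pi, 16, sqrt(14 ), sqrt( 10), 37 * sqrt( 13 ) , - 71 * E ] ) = [-89 * sqrt( 5 ),- 71*E,  -  83, -63.5,-49.8,sqrt( 13 )/13, sqrt( 11)/11, sqrt( 5 ), sqrt (5),  E, 17* sqrt( 15 )/24,pi, sqrt (10), sqrt( 10 ), sqrt( 14),sqrt( 17),16,22.97 , 37*sqrt( 13 )]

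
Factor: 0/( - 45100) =0^1 = 0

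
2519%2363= 156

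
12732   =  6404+6328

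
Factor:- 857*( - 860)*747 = 550553940 = 2^2*3^2*5^1*43^1*83^1*857^1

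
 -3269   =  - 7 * 467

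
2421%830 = 761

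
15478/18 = 859 + 8/9 = 859.89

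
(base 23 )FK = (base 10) 365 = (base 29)ch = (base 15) 195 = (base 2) 101101101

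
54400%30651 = 23749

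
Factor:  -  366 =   -  2^1*3^1* 61^1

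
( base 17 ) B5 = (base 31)66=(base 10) 192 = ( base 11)165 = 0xc0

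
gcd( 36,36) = 36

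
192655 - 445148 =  - 252493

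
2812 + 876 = 3688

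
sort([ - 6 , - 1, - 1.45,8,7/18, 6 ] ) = [ - 6, - 1.45, - 1,7/18,6,8 ] 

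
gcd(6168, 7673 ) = 1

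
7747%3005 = 1737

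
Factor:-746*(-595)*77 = 2^1*5^1*7^2*11^1* 17^1*373^1 =34177990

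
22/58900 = 11/29450  =  0.00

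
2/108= 1/54 =0.02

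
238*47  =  11186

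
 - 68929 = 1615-70544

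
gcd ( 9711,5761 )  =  1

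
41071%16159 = 8753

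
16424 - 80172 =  - 63748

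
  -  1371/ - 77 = 1371/77=17.81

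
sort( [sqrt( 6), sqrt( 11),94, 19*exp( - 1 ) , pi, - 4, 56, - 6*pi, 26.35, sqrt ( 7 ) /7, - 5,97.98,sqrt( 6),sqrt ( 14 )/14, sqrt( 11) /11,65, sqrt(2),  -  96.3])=[ - 96.3, - 6*pi,-5, - 4,sqrt( 14)/14 , sqrt(11)/11,sqrt(7)/7,sqrt(2 ), sqrt( 6 ), sqrt(6), pi, sqrt( 11), 19*exp ( - 1), 26.35,56,65,  94, 97.98 ]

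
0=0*3501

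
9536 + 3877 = 13413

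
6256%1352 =848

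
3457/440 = 3457/440 = 7.86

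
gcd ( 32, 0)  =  32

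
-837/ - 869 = 837/869 = 0.96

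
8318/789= 10 + 428/789= 10.54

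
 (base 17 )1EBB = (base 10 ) 9157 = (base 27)CF4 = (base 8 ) 21705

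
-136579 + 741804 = 605225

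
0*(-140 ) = 0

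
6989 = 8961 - 1972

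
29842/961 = 29842/961 = 31.05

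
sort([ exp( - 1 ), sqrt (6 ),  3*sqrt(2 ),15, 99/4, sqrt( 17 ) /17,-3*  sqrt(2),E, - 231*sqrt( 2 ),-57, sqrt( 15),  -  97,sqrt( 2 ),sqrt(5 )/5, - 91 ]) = [ - 231 * sqrt(2 ), - 97 ,-91, - 57, - 3 * sqrt ( 2 ) , sqrt ( 17) /17, exp( - 1), sqrt(5)/5,sqrt(2),sqrt(6 ) , E,sqrt( 15 ),3  *sqrt ( 2) , 15,99/4] 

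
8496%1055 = 56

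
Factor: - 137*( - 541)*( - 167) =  - 137^1*167^1*541^1   =  - 12377539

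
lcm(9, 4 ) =36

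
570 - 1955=  -  1385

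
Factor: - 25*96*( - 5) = 2^5 * 3^1 * 5^3 = 12000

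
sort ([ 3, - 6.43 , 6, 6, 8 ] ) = [ - 6.43, 3, 6, 6, 8]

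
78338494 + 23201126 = 101539620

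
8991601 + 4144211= 13135812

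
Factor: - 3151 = -23^1*137^1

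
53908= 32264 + 21644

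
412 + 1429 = 1841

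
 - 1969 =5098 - 7067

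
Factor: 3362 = 2^1 *41^2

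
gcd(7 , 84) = 7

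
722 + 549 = 1271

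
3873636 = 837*4628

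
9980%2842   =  1454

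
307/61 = 5+2/61 = 5.03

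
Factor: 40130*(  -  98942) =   -  3970542460  =  - 2^2  *  5^1*61^1 * 811^1*4013^1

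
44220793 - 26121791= 18099002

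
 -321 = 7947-8268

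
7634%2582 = 2470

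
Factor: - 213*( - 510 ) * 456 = 49535280 = 2^4*3^3 * 5^1 * 17^1*  19^1*71^1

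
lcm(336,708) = 19824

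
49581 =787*63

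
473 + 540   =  1013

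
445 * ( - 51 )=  - 22695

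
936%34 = 18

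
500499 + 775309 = 1275808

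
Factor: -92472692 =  - 2^2*13^1*1778321^1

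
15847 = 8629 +7218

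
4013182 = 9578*419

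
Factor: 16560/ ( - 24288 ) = -15/22 = -2^ (- 1)*3^1*5^1*11^( - 1) 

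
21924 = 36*609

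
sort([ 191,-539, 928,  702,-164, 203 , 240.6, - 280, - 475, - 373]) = [-539, - 475, - 373, - 280, - 164,191 , 203, 240.6 , 702 , 928]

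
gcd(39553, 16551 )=1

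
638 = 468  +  170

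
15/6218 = 15/6218 = 0.00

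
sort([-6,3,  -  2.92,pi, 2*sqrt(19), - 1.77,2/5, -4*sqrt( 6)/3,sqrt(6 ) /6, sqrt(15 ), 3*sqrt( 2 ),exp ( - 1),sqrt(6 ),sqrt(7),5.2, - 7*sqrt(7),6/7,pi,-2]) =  [ - 7 * sqrt (7),  -  6, - 4*sqrt( 6 ) /3, - 2.92,  -  2, - 1.77, exp(  -  1 ),2/5,sqrt(6)/6, 6/7, sqrt(6 ),sqrt(7),3,pi,pi,sqrt(15), 3*sqrt(2), 5.2,2 *sqrt( 19 )]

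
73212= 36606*2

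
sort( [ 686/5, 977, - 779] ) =[ - 779, 686/5,977 ] 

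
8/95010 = 4/47505 = 0.00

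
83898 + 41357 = 125255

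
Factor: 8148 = 2^2*3^1*7^1*97^1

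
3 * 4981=14943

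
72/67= 72/67 = 1.07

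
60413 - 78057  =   - 17644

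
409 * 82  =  33538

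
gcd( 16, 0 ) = 16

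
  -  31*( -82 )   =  2542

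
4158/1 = 4158 = 4158.00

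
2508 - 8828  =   - 6320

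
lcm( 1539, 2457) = 140049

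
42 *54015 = 2268630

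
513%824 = 513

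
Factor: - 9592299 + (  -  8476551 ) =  - 18068850 = - 2^1 *3^2*5^2 * 40153^1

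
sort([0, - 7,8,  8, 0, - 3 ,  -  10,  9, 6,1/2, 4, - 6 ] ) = [ - 10, - 7, - 6, - 3,  0,  0,1/2,4,6,8,8, 9] 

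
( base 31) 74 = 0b11011101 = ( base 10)221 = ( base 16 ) dd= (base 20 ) B1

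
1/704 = 1/704 = 0.00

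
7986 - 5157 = 2829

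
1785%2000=1785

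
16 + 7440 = 7456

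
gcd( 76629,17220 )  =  861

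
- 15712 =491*( - 32)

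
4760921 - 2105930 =2654991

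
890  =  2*445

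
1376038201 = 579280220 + 796757981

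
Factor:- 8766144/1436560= - 2^2 * 3^4*5^( - 1)*19^1*89^1*17957^ ( - 1 ) = - 547884/89785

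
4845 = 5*969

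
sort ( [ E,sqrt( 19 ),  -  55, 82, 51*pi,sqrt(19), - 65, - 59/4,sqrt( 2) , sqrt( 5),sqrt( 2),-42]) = [ - 65, - 55, -42,-59/4,sqrt( 2),sqrt(2), sqrt( 5),E,sqrt(19), sqrt( 19),82,51*pi ] 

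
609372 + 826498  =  1435870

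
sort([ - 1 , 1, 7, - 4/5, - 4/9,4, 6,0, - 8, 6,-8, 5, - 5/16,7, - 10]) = [ - 10, - 8, - 8, - 1 , - 4/5, - 4/9, -5/16,0, 1, 4, 5,6,6,7, 7 ]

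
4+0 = 4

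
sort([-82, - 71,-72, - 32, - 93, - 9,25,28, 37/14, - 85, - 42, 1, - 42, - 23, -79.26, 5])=[ - 93,-85, - 82, - 79.26,- 72, - 71, - 42, - 42, - 32,  -  23,-9, 1,37/14,5,25,28]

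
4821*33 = 159093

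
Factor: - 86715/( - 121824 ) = 205/288 = 2^( - 5) * 3^( - 2)*5^1*41^1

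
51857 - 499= 51358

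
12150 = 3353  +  8797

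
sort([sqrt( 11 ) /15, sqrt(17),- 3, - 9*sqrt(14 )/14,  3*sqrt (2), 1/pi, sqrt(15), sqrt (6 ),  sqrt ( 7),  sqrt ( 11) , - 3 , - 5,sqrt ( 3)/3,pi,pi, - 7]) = [ - 7 , - 5, - 3, - 3, - 9*sqrt( 14 ) /14, sqrt( 11)/15, 1/pi , sqrt( 3)/3,sqrt( 6 ),sqrt (7) , pi , pi,sqrt( 11), sqrt(15) , sqrt(17 ),3*sqrt( 2)]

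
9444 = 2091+7353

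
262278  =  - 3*( - 87426 )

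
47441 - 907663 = -860222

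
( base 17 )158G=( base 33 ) 5W9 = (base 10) 6510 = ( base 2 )1100101101110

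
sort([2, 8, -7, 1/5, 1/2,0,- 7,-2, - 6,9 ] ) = [ - 7, - 7 , - 6, - 2, 0,1/5,  1/2,2,8,9]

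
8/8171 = 8/8171 = 0.00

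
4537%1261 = 754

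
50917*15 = 763755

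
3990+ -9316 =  - 5326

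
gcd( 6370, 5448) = 2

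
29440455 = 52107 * 565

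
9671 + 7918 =17589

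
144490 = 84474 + 60016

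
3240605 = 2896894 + 343711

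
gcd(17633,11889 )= 1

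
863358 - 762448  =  100910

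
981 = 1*981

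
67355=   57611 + 9744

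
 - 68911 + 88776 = 19865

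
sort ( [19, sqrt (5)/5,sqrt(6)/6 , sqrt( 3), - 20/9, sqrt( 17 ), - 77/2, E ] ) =[ - 77/2,  -  20/9, sqrt( 6 ) /6, sqrt(5) /5,sqrt (3) , E, sqrt (17),19] 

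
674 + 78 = 752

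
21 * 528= 11088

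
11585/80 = 2317/16 = 144.81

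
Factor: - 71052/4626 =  - 11842/771 =- 2^1*3^( - 1 )*31^1*191^1*257^(-1 ) 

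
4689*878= 4116942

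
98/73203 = 98/73203 =0.00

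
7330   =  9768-2438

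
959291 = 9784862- 8825571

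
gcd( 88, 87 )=1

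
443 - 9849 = - 9406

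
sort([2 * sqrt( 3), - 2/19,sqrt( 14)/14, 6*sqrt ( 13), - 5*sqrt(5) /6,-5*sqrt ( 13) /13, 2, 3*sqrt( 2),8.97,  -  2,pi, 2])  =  [ - 2,  -  5*sqrt( 5) /6, - 5*sqrt( 13)/13, - 2/19, sqrt( 14)/14, 2, 2,pi, 2*sqrt( 3), 3*sqrt(2 ), 8.97, 6  *  sqrt(13)]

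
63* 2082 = 131166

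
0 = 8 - 8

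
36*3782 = 136152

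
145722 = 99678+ 46044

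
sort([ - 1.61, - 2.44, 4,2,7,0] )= [ - 2.44,-1.61,0, 2, 4, 7] 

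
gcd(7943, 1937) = 13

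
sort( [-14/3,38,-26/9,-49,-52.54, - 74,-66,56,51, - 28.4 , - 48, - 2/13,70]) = [ - 74, - 66 , - 52.54, - 49, - 48,- 28.4,-14/3  ,-26/9,-2/13 , 38, 51,  56, 70]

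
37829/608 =62 + 7/32 = 62.22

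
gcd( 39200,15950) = 50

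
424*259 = 109816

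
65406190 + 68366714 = 133772904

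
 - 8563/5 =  - 8563/5  =  - 1712.60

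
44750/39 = 1147 + 17/39=1147.44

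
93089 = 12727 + 80362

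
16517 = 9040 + 7477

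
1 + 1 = 2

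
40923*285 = 11663055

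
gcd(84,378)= 42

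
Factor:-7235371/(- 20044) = 2^( - 2)*11^1*13^1*19^1*2663^1*5011^(  -  1 )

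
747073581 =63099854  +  683973727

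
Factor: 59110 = 2^1*5^1*23^1*257^1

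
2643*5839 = 15432477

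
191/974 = 191/974  =  0.20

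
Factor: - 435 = -3^1 *5^1  *29^1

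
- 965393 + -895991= -1861384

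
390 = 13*30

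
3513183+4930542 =8443725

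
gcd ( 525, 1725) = 75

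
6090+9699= 15789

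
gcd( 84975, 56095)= 5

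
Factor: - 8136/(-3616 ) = 9/4 =2^( - 2) * 3^2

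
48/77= 48/77 = 0.62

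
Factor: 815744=2^7*6373^1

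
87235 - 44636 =42599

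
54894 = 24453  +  30441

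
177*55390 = 9804030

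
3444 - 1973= 1471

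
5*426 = 2130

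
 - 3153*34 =-107202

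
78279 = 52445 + 25834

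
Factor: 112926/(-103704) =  -649/596  =  - 2^ ( - 2)* 11^1  *  59^1*149^(-1) 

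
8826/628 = 14 + 17/314= 14.05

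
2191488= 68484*32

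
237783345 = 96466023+141317322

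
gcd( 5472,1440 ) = 288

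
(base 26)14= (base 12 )26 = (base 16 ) 1E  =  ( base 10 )30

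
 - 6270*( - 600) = 3762000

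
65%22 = 21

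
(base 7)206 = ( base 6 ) 252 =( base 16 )68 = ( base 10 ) 104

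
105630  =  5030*21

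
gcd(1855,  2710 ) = 5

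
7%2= 1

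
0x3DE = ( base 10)990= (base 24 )1H6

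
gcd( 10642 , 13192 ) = 34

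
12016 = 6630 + 5386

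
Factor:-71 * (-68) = 2^2*17^1*71^1 = 4828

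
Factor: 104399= 104399^1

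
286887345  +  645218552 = 932105897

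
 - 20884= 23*(  -  908 ) 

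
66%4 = 2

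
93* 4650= 432450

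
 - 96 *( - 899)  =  86304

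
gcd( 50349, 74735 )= 1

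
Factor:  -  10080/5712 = -2^1*3^1*5^1*17^( - 1)=- 30/17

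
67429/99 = 681 + 10/99=681.10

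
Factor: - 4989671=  - 307^1*16253^1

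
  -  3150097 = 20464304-23614401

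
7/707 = 1/101=0.01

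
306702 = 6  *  51117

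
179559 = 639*281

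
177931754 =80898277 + 97033477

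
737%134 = 67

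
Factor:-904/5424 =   -  1/6 = - 2^( - 1)*3^( - 1) 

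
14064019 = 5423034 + 8640985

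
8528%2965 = 2598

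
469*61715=28944335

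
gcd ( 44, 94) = 2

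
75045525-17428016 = 57617509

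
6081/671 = 6081/671 = 9.06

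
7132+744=7876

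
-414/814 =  - 207/407 = -0.51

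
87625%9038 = 6283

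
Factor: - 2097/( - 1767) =3^1*19^( - 1)*31^( - 1)*233^1  =  699/589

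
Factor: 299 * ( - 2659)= - 795041 = - 13^1 * 23^1 * 2659^1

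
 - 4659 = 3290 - 7949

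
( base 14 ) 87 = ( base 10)119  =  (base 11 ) A9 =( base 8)167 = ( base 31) 3Q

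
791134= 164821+626313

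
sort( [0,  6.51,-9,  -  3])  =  [ - 9, - 3,0,6.51]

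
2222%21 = 17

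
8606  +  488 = 9094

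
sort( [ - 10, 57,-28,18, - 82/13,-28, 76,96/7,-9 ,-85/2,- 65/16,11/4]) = [-85/2,- 28, - 28,-10, - 9,-82/13,  -  65/16, 11/4, 96/7, 18,57, 76]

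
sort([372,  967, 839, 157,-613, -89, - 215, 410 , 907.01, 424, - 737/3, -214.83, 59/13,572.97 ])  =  [ - 613, - 737/3,-215,-214.83, - 89, 59/13 , 157,372,410,424,572.97, 839,907.01,967] 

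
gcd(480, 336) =48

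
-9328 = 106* (-88) 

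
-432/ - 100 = 108/25 = 4.32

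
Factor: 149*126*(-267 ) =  - 5012658 = - 2^1*3^3*7^1* 89^1*149^1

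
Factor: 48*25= 1200 = 2^4 * 3^1*5^2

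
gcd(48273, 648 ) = 3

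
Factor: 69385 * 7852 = 544811020 = 2^2*5^1*13^1*151^1*13877^1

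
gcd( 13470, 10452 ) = 6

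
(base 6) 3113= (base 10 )693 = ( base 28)OL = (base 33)l0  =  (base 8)1265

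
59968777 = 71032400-11063623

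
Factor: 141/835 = 3^1*5^( - 1)* 47^1*167^(-1) 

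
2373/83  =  2373/83 = 28.59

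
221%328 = 221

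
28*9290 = 260120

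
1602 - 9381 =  - 7779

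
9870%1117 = 934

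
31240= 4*7810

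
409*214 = 87526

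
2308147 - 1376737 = 931410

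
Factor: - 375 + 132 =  - 3^5 = - 243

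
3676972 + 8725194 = 12402166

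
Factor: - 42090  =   - 2^1*3^1*5^1*23^1*61^1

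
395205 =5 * 79041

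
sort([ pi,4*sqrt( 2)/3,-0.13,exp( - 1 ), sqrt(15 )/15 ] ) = [ - 0.13,  sqrt (15)/15,exp( - 1),4*sqrt( 2)/3,pi ] 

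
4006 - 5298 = -1292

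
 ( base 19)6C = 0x7E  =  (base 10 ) 126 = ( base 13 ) 99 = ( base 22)5G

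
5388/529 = 5388/529=10.19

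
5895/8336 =5895/8336 = 0.71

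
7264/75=7264/75  =  96.85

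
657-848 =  - 191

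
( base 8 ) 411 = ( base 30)8p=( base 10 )265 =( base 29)94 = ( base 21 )CD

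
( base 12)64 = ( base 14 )56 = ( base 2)1001100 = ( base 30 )2G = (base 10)76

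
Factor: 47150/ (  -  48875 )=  - 82/85 = - 2^1 *5^( - 1 )*17^ ( - 1)*41^1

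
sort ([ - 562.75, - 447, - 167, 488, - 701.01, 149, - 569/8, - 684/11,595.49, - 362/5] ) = [ - 701.01, - 562.75, - 447, - 167, - 362/5, - 569/8, - 684/11, 149, 488,595.49]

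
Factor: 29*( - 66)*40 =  - 76560  =  - 2^4 * 3^1*5^1* 11^1*29^1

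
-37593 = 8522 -46115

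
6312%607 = 242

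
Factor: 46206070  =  2^1*5^1*337^1*13711^1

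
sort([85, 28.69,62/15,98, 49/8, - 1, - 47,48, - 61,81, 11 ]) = [ - 61, - 47 , - 1 , 62/15, 49/8,11, 28.69, 48 , 81,85,  98 ] 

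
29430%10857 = 7716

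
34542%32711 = 1831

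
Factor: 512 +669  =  1181^1 = 1181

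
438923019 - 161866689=277056330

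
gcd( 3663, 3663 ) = 3663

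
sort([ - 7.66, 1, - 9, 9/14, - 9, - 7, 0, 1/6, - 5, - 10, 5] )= [-10, - 9, - 9, - 7.66,  -  7,-5,0, 1/6 , 9/14,1, 5 ]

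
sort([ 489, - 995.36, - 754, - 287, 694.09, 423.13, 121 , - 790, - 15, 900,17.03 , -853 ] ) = [ -995.36, - 853 ,-790, - 754, - 287,  -  15,17.03, 121, 423.13, 489, 694.09,900] 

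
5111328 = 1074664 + 4036664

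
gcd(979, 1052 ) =1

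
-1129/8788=-1129/8788 = -0.13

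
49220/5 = 9844 = 9844.00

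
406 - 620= -214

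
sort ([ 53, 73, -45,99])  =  [ -45, 53, 73, 99 ]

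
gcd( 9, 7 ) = 1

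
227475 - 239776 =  - 12301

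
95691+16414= 112105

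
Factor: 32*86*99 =2^6*3^2*11^1*43^1=272448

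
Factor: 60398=2^1 * 13^1*23^1*101^1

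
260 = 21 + 239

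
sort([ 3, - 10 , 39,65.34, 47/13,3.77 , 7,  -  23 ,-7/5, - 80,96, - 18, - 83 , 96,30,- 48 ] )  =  [ - 83,  -  80,-48,  -  23, - 18,-10, - 7/5,3, 47/13, 3.77,7,30,39,65.34,96, 96] 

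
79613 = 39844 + 39769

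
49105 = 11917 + 37188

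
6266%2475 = 1316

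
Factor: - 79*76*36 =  - 2^4 * 3^2*19^1*79^1 = -216144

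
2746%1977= 769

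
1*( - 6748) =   -  6748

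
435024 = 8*54378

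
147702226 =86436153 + 61266073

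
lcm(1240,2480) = 2480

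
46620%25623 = 20997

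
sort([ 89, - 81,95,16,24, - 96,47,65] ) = [ - 96, - 81,  16,24, 47,65,89,95 ]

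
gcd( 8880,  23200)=80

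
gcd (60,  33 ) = 3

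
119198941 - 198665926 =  - 79466985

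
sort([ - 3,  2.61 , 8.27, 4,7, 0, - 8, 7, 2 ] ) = [ - 8,-3,0, 2,2.61,4,7,7,8.27 ]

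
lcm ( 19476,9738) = 19476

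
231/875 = 33/125 = 0.26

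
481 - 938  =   - 457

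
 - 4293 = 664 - 4957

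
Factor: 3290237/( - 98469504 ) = - 2^( - 7)*3^( -2 )*7^(-1)*12211^( - 1 )*3290237^1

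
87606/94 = 43803/47 = 931.98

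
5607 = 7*801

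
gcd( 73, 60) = 1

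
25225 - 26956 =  - 1731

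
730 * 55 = 40150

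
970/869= 1 + 101/869 = 1.12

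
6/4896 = 1/816 = 0.00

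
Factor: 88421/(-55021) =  - 29^1* 3049^1*55021^(-1)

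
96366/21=4588 + 6/7 = 4588.86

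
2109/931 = 111/49 = 2.27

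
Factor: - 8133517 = -7^1 * 1161931^1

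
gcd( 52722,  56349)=9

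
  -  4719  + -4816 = -9535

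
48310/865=9662/173 =55.85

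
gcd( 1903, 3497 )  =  1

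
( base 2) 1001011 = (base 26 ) 2n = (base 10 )75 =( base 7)135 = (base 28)2J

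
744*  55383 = 41204952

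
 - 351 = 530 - 881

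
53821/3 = 17940 + 1/3 = 17940.33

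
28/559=28/559 = 0.05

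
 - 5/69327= - 5/69327 = - 0.00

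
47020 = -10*( - 4702)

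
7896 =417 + 7479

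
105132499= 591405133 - 486272634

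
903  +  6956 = 7859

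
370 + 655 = 1025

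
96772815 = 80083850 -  - 16688965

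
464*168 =77952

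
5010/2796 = 835/466 = 1.79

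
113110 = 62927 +50183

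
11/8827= 11/8827 = 0.00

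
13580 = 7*1940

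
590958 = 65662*9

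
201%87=27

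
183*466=85278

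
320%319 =1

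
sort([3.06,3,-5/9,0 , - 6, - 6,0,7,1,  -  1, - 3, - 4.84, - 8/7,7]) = [ - 6, - 6, - 4.84  ,  -  3, - 8/7 , - 1, - 5/9,0,0, 1,3, 3.06,  7 , 7]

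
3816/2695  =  1 + 1121/2695 = 1.42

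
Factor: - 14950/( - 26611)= 50/89= 2^1*5^2*89^ (- 1 ) 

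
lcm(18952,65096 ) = 1497208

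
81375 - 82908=-1533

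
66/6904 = 33/3452 = 0.01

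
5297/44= 120 +17/44=   120.39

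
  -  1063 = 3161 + - 4224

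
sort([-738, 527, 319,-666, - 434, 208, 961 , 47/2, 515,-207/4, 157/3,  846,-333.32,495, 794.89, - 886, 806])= [ - 886, - 738,-666, - 434,-333.32, - 207/4,47/2, 157/3, 208,319, 495, 515,527, 794.89, 806, 846, 961]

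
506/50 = 10 + 3/25 = 10.12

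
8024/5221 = 8024/5221 = 1.54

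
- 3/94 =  - 3/94 = - 0.03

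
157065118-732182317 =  - 575117199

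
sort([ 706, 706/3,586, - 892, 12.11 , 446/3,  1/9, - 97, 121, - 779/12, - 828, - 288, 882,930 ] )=[ - 892, -828,  -  288,- 97,-779/12, 1/9, 12.11, 121, 446/3,706/3, 586,706, 882, 930] 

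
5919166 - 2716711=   3202455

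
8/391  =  8/391 = 0.02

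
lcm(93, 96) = 2976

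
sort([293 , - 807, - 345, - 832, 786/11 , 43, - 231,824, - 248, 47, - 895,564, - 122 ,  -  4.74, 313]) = [ - 895,-832, - 807, - 345, - 248,  -  231, - 122 , - 4.74,43,47, 786/11,293, 313, 564, 824]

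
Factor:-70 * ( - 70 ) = 4900 = 2^2*5^2*7^2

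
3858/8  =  1929/4  =  482.25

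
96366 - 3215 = 93151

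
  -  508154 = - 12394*41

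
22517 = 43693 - 21176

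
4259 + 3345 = 7604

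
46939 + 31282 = 78221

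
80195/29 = 2765 + 10/29 = 2765.34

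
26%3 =2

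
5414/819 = 5414/819 = 6.61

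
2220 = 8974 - 6754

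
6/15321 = 2/5107 = 0.00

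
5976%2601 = 774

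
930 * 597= 555210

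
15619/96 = 15619/96= 162.70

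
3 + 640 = 643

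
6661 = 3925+2736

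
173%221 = 173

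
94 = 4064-3970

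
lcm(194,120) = 11640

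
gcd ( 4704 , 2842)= 98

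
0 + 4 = 4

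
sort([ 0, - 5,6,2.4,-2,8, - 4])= [ - 5, - 4, - 2 , 0, 2.4,  6,8]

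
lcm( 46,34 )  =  782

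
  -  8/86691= - 8/86691 = - 0.00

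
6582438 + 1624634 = 8207072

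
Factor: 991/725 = 5^( - 2) * 29^(-1)*991^1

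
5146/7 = 5146/7= 735.14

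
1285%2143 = 1285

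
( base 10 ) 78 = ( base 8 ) 116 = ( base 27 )2O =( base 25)33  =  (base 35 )28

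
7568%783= 521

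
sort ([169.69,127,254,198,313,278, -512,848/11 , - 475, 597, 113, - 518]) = [ - 518, - 512, - 475, 848/11,113,127,169.69,198,254, 278,313 , 597]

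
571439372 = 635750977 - 64311605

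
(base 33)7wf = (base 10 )8694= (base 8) 20766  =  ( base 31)91e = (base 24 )F26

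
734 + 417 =1151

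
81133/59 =1375+8/59 = 1375.14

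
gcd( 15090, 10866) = 6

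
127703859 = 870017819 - 742313960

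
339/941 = 339/941=   0.36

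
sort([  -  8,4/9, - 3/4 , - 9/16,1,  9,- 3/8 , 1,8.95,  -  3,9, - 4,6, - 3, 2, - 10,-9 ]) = [ - 10,  -  9,-8, - 4,- 3, - 3, - 3/4, - 9/16, - 3/8 , 4/9,1 , 1,2,6,8.95,9, 9]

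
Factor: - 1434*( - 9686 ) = 13889724 = 2^2*3^1*29^1*167^1*239^1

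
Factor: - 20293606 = - 2^1*41^1*263^1 * 941^1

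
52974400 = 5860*9040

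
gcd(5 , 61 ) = 1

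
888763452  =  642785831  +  245977621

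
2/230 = 1/115 = 0.01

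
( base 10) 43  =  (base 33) 1a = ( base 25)1i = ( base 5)133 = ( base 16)2B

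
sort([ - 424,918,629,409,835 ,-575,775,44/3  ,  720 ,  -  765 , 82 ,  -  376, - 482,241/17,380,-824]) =[ - 824, - 765, - 575, - 482,  -  424,  -  376,  241/17,44/3,82,380,  409,629, 720 , 775,835,918]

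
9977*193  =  1925561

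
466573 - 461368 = 5205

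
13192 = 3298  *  4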